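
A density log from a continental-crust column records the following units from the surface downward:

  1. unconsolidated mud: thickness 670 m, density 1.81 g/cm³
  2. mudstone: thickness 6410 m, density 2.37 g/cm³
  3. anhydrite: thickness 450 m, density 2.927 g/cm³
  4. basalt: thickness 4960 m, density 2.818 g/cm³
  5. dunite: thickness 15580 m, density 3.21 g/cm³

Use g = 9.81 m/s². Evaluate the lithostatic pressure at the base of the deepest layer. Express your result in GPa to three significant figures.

0.802 GPa

unconsolidated mud: 1810 kg/m³ × 9.81 m/s² × 670 m = 1.190×10^7 Pa = 0.01190 GPa
mudstone: 2370 kg/m³ × 9.81 m/s² × 6410 m = 1.490×10^8 Pa = 0.1490 GPa
anhydrite: 2927 kg/m³ × 9.81 m/s² × 450 m = 1.292×10^7 Pa = 0.01292 GPa
basalt: 2818 kg/m³ × 9.81 m/s² × 4960 m = 1.371×10^8 Pa = 0.1371 GPa
dunite: 3210 kg/m³ × 9.81 m/s² × 15580 m = 4.906×10^8 Pa = 0.4906 GPa
Total = 0.01190 + 0.1490 + 0.01292 + 0.1371 + 0.4906 = 0.80158 GPa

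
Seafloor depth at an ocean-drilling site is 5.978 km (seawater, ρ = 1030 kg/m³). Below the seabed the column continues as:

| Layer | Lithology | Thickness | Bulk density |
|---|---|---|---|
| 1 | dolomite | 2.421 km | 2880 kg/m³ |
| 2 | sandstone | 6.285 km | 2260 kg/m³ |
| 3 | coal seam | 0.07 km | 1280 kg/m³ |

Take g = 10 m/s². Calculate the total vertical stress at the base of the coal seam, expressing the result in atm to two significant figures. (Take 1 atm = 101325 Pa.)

seawater: 1030 kg/m³ × 10 m/s² × 5978 m = 6.157×10^7 Pa = 607.7 atm
dolomite: 2880 kg/m³ × 10 m/s² × 2421 m = 6.972×10^7 Pa = 688.1 atm
sandstone: 2260 kg/m³ × 10 m/s² × 6285 m = 1.420×10^8 Pa = 1402 atm
coal seam: 1280 kg/m³ × 10 m/s² × 70 m = 8.960×10^5 Pa = 8.843 atm
Total = 607.7 + 688.1 + 1402 + 8.843 = 2706.5 atm

2700 atm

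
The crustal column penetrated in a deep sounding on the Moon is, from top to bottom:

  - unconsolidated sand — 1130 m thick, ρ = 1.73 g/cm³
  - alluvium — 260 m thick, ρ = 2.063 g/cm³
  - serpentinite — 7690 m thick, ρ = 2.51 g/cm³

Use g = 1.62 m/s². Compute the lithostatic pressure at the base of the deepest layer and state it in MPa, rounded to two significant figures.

unconsolidated sand: 1730 kg/m³ × 1.62 m/s² × 1130 m = 3.167×10^6 Pa = 3.167 MPa
alluvium: 2063 kg/m³ × 1.62 m/s² × 260 m = 8.689×10^5 Pa = 0.8689 MPa
serpentinite: 2510 kg/m³ × 1.62 m/s² × 7690 m = 3.127×10^7 Pa = 31.27 MPa
Total = 3.167 + 0.8689 + 31.27 = 35.305 MPa

35 MPa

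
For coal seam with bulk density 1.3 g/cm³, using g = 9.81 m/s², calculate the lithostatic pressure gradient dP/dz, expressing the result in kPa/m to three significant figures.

dP/dz = ρg = 1300 kg/m³ × 9.81 m/s² = 12753 Pa/m
= 12753 Pa/m × (1 kPa/m / 1000.0 Pa/m) = 12.753 kPa/m

12.8 kPa/m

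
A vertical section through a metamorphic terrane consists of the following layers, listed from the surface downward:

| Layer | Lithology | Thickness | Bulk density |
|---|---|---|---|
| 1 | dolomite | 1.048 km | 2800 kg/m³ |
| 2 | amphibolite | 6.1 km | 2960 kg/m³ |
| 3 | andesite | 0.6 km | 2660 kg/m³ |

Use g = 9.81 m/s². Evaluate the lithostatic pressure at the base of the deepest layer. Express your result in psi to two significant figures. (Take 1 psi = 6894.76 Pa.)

dolomite: 2800 kg/m³ × 9.81 m/s² × 1048 m = 2.879×10^7 Pa = 4175 psi
amphibolite: 2960 kg/m³ × 9.81 m/s² × 6100 m = 1.771×10^8 Pa = 25690 psi
andesite: 2660 kg/m³ × 9.81 m/s² × 600 m = 1.566×10^7 Pa = 2271 psi
Total = 4175 + 25690 + 2271 = 32136 psi

32000 psi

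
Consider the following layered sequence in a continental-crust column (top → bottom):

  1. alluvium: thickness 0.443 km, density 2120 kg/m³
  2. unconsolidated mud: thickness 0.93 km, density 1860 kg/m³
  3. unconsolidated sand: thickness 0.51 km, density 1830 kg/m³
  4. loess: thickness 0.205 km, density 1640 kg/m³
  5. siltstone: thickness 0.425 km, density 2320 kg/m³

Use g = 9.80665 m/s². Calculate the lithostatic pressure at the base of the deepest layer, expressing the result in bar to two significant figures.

480 bar

alluvium: 2120 kg/m³ × 9.80665 m/s² × 443 m = 9.210×10^6 Pa = 92.10 bar
unconsolidated mud: 1860 kg/m³ × 9.80665 m/s² × 930 m = 1.696×10^7 Pa = 169.6 bar
unconsolidated sand: 1830 kg/m³ × 9.80665 m/s² × 510 m = 9.153×10^6 Pa = 91.53 bar
loess: 1640 kg/m³ × 9.80665 m/s² × 205 m = 3.297×10^6 Pa = 32.97 bar
siltstone: 2320 kg/m³ × 9.80665 m/s² × 425 m = 9.669×10^6 Pa = 96.69 bar
Total = 92.10 + 169.6 + 91.53 + 32.97 + 96.69 = 482.92 bar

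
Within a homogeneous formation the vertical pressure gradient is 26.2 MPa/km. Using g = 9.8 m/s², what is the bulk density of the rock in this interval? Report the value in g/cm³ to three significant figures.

2.67 g/cm³

ρ = (dP/dz)/g = 26.2 MPa/km / 9.8 m/s² = 26200 Pa/m / 9.8 m/s² = 2673.5 kg/m³
= 2.673 g/cm³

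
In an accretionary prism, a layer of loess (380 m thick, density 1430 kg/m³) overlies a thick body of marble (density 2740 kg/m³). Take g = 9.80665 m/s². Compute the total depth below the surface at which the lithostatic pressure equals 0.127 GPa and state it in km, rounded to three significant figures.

4.91 km

Pressure at base of upper layers: 1430×9.80665×380 = 5.329×10^6 Pa = 5.329×10^-3 GPa
Remaining pressure to be supplied by marble: 1.270×10^8 − 5.329×10^6 = 1.217×10^8 Pa
Additional depth in marble = 1.217×10^8 Pa / (2740 kg/m³ × 9.80665 m/s²) = 4528.1 m
Total depth = 380 m + 4528.1 m = 4908.1 m
= 4.9081 km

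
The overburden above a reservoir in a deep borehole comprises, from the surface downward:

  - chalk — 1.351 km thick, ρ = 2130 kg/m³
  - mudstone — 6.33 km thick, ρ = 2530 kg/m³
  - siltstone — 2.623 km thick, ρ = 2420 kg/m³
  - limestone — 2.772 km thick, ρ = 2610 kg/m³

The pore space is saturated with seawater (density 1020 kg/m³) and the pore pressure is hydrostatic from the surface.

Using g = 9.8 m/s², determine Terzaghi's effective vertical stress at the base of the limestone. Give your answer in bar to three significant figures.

Overburden (lithostatic) stress σ_v:
chalk: 2130 kg/m³ × 9.8 m/s² × 1351 m = 2.820×10^7 Pa = 28.20 MPa
mudstone: 2530 kg/m³ × 9.8 m/s² × 6330 m = 1.569×10^8 Pa = 156.9 MPa
siltstone: 2420 kg/m³ × 9.8 m/s² × 2623 m = 6.221×10^7 Pa = 62.21 MPa
limestone: 2610 kg/m³ × 9.8 m/s² × 2772 m = 7.090×10^7 Pa = 70.90 MPa
Total = 28.20 + 156.9 + 62.21 + 70.90 = 318.26 MPa
Pore pressure P_p = 1020 kg/m³ × 9.8 m/s² × 13076 m = 1.307×10^8 Pa = 130.7 MPa
Effective stress σ' = σ_v − P_p = 318.3 − 130.7 = 187.55 MPa = 1875.5 bar

1880 bar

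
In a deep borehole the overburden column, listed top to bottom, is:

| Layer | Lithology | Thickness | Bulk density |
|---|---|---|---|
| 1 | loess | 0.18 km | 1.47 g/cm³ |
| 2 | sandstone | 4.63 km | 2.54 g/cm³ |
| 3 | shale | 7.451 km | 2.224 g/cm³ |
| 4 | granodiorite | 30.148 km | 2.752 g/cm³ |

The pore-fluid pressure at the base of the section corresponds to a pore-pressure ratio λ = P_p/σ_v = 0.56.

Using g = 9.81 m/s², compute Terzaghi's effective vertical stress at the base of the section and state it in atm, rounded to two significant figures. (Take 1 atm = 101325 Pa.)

4800 atm

Overburden (lithostatic) stress σ_v:
loess: 1470 kg/m³ × 9.81 m/s² × 180 m = 2.596×10^6 Pa = 2.596 MPa
sandstone: 2540 kg/m³ × 9.81 m/s² × 4630 m = 1.154×10^8 Pa = 115.4 MPa
shale: 2224 kg/m³ × 9.81 m/s² × 7451 m = 1.626×10^8 Pa = 162.6 MPa
granodiorite: 2752 kg/m³ × 9.81 m/s² × 30148 m = 8.139×10^8 Pa = 813.9 MPa
Total = 2.596 + 115.4 + 162.6 + 813.9 = 1094.4 MPa
Pore pressure P_p = λ·σ_v = 0.56 × 1094 MPa = 612.9 MPa
Effective stress σ' = σ_v − P_p = 1094 − 612.9 = 481.55 MPa = 4752.5 atm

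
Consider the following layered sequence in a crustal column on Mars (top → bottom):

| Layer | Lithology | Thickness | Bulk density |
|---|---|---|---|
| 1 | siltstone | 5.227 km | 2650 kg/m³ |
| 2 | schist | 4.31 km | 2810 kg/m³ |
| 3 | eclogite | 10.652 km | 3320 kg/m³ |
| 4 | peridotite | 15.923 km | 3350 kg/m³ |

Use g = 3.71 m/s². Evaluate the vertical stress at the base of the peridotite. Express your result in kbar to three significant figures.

4.25 kbar

siltstone: 2650 kg/m³ × 3.71 m/s² × 5227 m = 5.139×10^7 Pa = 0.5139 kbar
schist: 2810 kg/m³ × 3.71 m/s² × 4310 m = 4.493×10^7 Pa = 0.4493 kbar
eclogite: 3320 kg/m³ × 3.71 m/s² × 10652 m = 1.312×10^8 Pa = 1.312 kbar
peridotite: 3350 kg/m³ × 3.71 m/s² × 15923 m = 1.979×10^8 Pa = 1.979 kbar
Total = 0.5139 + 0.4493 + 1.312 + 1.979 = 4.2542 kbar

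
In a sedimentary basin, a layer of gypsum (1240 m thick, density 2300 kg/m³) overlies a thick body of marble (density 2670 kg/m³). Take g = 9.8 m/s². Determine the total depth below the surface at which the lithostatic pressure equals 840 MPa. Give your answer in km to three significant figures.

32.3 km

Pressure at base of upper layers: 2300×9.8×1240 = 2.795×10^7 Pa = 27.95 MPa
Remaining pressure to be supplied by marble: 8.400×10^8 − 2.795×10^7 = 8.121×10^8 Pa
Additional depth in marble = 8.121×10^8 Pa / (2670 kg/m³ × 9.8 m/s²) = 31035 m
Total depth = 1240 m + 31035 m = 32275 m
= 32.275 km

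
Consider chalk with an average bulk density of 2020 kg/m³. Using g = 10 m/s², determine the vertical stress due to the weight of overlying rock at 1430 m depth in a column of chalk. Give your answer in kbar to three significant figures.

chalk: 2020 kg/m³ × 10 m/s² × 1430 m = 2.889×10^7 Pa = 0.2889 kbar

0.289 kbar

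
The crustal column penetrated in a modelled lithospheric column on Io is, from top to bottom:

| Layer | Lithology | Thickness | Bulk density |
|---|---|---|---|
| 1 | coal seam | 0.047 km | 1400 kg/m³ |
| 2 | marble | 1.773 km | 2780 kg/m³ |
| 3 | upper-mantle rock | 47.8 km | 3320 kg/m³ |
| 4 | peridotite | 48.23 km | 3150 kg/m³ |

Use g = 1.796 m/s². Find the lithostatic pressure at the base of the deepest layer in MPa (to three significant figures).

coal seam: 1400 kg/m³ × 1.796 m/s² × 47 m = 1.182×10^5 Pa = 0.1182 MPa
marble: 2780 kg/m³ × 1.796 m/s² × 1773 m = 8.852×10^6 Pa = 8.852 MPa
upper-mantle rock: 3320 kg/m³ × 1.796 m/s² × 47800 m = 2.850×10^8 Pa = 285.0 MPa
peridotite: 3150 kg/m³ × 1.796 m/s² × 48230 m = 2.729×10^8 Pa = 272.9 MPa
Total = 0.1182 + 8.852 + 285.0 + 272.9 = 566.84 MPa

567 MPa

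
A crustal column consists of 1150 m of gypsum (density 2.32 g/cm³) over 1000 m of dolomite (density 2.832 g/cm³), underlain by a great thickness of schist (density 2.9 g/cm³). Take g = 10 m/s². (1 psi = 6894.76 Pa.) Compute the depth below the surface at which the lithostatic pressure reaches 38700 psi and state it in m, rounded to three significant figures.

9450 m

Pressure at base of upper layers: 2320×10×1150 + 2832×10×1000 = 5.500×10^7 Pa = 7977 psi
Remaining pressure to be supplied by schist: 2.668×10^8 − 5.500×10^7 = 2.118×10^8 Pa
Additional depth in schist = 2.118×10^8 Pa / (2900 kg/m³ × 10 m/s²) = 7304.4 m
Total depth = 2150 m + 7304.4 m = 9454.4 m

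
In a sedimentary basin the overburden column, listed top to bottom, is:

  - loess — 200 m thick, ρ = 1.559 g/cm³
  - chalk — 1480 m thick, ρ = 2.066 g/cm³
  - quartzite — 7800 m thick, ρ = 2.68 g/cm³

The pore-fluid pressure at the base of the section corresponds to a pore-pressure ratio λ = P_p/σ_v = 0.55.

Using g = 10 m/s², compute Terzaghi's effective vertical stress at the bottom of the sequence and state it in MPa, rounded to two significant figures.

110 MPa

Overburden (lithostatic) stress σ_v:
loess: 1559 kg/m³ × 10 m/s² × 200 m = 3.118×10^6 Pa = 3.118 MPa
chalk: 2066 kg/m³ × 10 m/s² × 1480 m = 3.058×10^7 Pa = 30.58 MPa
quartzite: 2680 kg/m³ × 10 m/s² × 7800 m = 2.090×10^8 Pa = 209.0 MPa
Total = 3.118 + 30.58 + 209.0 = 242.73 MPa
Pore pressure P_p = λ·σ_v = 0.55 × 242.7 MPa = 133.5 MPa
Effective stress σ' = σ_v − P_p = 242.7 − 133.5 = 109.23 MPa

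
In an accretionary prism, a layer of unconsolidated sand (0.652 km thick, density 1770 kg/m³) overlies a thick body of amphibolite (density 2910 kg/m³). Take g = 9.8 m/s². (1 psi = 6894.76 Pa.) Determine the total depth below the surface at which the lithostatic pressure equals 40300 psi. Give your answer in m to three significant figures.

10000 m

Pressure at base of upper layers: 1770×9.8×652 = 1.131×10^7 Pa = 1640 psi
Remaining pressure to be supplied by amphibolite: 2.779×10^8 − 1.131×10^7 = 2.665×10^8 Pa
Additional depth in amphibolite = 2.665×10^8 Pa / (2910 kg/m³ × 9.8 m/s²) = 9346.7 m
Total depth = 652 m + 9346.7 m = 9998.7 m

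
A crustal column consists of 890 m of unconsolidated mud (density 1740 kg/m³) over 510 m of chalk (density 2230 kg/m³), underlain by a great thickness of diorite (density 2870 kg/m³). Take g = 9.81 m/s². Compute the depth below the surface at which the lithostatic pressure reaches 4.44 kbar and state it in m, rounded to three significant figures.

16200 m

Pressure at base of upper layers: 1740×9.81×890 + 2230×9.81×510 = 2.635×10^7 Pa = 0.2635 kbar
Remaining pressure to be supplied by diorite: 4.440×10^8 − 2.635×10^7 = 4.177×10^8 Pa
Additional depth in diorite = 4.177×10^8 Pa / (2870 kg/m³ × 9.81 m/s²) = 14834 m
Total depth = 1400 m + 14834 m = 16234 m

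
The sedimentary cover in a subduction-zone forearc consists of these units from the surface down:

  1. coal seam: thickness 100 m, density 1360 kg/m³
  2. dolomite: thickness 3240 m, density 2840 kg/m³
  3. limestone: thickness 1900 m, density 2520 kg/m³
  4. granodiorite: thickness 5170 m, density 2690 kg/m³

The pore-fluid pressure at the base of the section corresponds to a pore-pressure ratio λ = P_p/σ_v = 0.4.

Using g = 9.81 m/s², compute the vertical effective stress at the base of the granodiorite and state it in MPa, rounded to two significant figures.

170 MPa

Overburden (lithostatic) stress σ_v:
coal seam: 1360 kg/m³ × 9.81 m/s² × 100 m = 1.334×10^6 Pa = 1.334 MPa
dolomite: 2840 kg/m³ × 9.81 m/s² × 3240 m = 9.027×10^7 Pa = 90.27 MPa
limestone: 2520 kg/m³ × 9.81 m/s² × 1900 m = 4.697×10^7 Pa = 46.97 MPa
granodiorite: 2690 kg/m³ × 9.81 m/s² × 5170 m = 1.364×10^8 Pa = 136.4 MPa
Total = 1.334 + 90.27 + 46.97 + 136.4 = 275.00 MPa
Pore pressure P_p = λ·σ_v = 0.4 × 275.0 MPa = 110.0 MPa
Effective stress σ' = σ_v − P_p = 275.0 − 110.0 = 165.00 MPa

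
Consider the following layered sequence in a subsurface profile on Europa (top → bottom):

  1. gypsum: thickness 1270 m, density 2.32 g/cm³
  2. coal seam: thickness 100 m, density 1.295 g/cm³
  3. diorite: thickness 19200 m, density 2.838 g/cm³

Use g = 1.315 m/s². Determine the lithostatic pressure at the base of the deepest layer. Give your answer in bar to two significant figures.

gypsum: 2320 kg/m³ × 1.315 m/s² × 1270 m = 3.875×10^6 Pa = 38.75 bar
coal seam: 1295 kg/m³ × 1.315 m/s² × 100 m = 1.703×10^5 Pa = 1.703 bar
diorite: 2838 kg/m³ × 1.315 m/s² × 19200 m = 7.165×10^7 Pa = 716.5 bar
Total = 38.75 + 1.703 + 716.5 = 756.99 bar

760 bar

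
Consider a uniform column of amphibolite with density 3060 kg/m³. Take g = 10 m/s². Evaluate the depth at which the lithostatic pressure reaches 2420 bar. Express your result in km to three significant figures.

7.91 km

h = P/(ρg) = 2420 bar / (3060 kg/m³ × 10 m/s²) = 2.420×10^8 Pa / 30600 Pa/m = 7908.5 m
= 7.9085 km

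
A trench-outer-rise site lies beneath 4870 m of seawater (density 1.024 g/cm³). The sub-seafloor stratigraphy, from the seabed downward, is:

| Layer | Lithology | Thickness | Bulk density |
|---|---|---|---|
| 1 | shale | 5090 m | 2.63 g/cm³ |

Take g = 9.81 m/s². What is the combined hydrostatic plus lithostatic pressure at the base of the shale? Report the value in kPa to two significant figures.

180000 kPa

seawater: 1024 kg/m³ × 9.81 m/s² × 4870 m = 4.892×10^7 Pa = 48921 kPa
shale: 2630 kg/m³ × 9.81 m/s² × 5090 m = 1.313×10^8 Pa = 1.313×10^5 kPa
Total = 48921 + 1.313×10^5 = 1.8024×10^5 kPa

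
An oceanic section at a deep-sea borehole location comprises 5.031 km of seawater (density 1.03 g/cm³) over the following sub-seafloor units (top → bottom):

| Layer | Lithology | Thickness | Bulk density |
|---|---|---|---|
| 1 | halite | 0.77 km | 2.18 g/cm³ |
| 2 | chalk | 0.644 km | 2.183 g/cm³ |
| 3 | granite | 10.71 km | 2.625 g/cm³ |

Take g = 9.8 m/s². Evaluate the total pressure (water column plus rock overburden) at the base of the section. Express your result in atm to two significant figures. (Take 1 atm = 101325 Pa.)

seawater: 1030 kg/m³ × 9.8 m/s² × 5031 m = 5.078×10^7 Pa = 501.2 atm
halite: 2180 kg/m³ × 9.8 m/s² × 770 m = 1.645×10^7 Pa = 162.4 atm
chalk: 2183 kg/m³ × 9.8 m/s² × 644 m = 1.378×10^7 Pa = 136.0 atm
granite: 2625 kg/m³ × 9.8 m/s² × 10710 m = 2.755×10^8 Pa = 2719 atm
Total = 501.2 + 162.4 + 136.0 + 2719 = 3518.6 atm

3500 atm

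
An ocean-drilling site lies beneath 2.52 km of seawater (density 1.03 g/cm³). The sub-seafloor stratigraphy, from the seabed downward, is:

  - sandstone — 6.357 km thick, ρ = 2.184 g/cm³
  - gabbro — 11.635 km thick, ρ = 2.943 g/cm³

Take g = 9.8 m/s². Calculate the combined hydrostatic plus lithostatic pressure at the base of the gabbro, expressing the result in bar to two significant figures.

seawater: 1030 kg/m³ × 9.8 m/s² × 2520 m = 2.544×10^7 Pa = 254.4 bar
sandstone: 2184 kg/m³ × 9.8 m/s² × 6357 m = 1.361×10^8 Pa = 1361 bar
gabbro: 2943 kg/m³ × 9.8 m/s² × 11635 m = 3.356×10^8 Pa = 3356 bar
Total = 254.4 + 1361 + 3356 = 4970.7 bar

5000 bar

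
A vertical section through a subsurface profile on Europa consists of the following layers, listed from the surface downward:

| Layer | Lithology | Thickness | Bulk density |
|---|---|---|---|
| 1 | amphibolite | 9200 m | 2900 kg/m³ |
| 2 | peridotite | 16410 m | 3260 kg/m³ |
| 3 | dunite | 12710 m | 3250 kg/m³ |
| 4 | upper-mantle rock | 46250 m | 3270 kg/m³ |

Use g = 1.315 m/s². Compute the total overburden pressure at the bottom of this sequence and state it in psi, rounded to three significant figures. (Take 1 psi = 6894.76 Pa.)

52000 psi

amphibolite: 2900 kg/m³ × 1.315 m/s² × 9200 m = 3.508×10^7 Pa = 5089 psi
peridotite: 3260 kg/m³ × 1.315 m/s² × 16410 m = 7.035×10^7 Pa = 10203 psi
dunite: 3250 kg/m³ × 1.315 m/s² × 12710 m = 5.432×10^7 Pa = 7878 psi
upper-mantle rock: 3270 kg/m³ × 1.315 m/s² × 46250 m = 1.989×10^8 Pa = 28845 psi
Total = 5089 + 10203 + 7878 + 28845 = 52015 psi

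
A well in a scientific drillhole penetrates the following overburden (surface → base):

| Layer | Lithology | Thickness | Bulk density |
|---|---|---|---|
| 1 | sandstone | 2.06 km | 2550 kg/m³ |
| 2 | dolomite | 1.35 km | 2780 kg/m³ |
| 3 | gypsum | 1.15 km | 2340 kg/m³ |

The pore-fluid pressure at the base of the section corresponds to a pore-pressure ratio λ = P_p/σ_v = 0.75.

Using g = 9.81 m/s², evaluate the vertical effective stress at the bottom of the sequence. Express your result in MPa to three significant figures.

28.7 MPa

Overburden (lithostatic) stress σ_v:
sandstone: 2550 kg/m³ × 9.81 m/s² × 2060 m = 5.153×10^7 Pa = 51.53 MPa
dolomite: 2780 kg/m³ × 9.81 m/s² × 1350 m = 3.682×10^7 Pa = 36.82 MPa
gypsum: 2340 kg/m³ × 9.81 m/s² × 1150 m = 2.640×10^7 Pa = 26.40 MPa
Total = 51.53 + 36.82 + 26.40 = 114.75 MPa
Pore pressure P_p = λ·σ_v = 0.75 × 114.7 MPa = 86.06 MPa
Effective stress σ' = σ_v − P_p = 114.7 − 86.06 = 28.687 MPa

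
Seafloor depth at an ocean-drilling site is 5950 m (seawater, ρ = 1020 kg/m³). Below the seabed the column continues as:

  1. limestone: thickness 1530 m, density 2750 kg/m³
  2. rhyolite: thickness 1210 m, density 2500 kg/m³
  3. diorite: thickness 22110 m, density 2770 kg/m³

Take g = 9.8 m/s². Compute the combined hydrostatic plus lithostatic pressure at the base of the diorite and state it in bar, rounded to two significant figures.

7300 bar

seawater: 1020 kg/m³ × 9.8 m/s² × 5950 m = 5.948×10^7 Pa = 594.8 bar
limestone: 2750 kg/m³ × 9.8 m/s² × 1530 m = 4.123×10^7 Pa = 412.3 bar
rhyolite: 2500 kg/m³ × 9.8 m/s² × 1210 m = 2.965×10^7 Pa = 296.4 bar
diorite: 2770 kg/m³ × 9.8 m/s² × 22110 m = 6.002×10^8 Pa = 6002 bar
Total = 594.8 + 412.3 + 296.4 + 6002 = 7305.5 bar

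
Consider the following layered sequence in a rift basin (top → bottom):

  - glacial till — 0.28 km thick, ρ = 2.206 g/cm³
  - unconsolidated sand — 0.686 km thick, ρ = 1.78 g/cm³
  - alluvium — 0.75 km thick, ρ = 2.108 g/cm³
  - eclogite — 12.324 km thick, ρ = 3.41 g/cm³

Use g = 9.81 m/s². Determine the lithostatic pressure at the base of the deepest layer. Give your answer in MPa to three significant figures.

446 MPa

glacial till: 2206 kg/m³ × 9.81 m/s² × 280 m = 6.059×10^6 Pa = 6.059 MPa
unconsolidated sand: 1780 kg/m³ × 9.81 m/s² × 686 m = 1.198×10^7 Pa = 11.98 MPa
alluvium: 2108 kg/m³ × 9.81 m/s² × 750 m = 1.551×10^7 Pa = 15.51 MPa
eclogite: 3410 kg/m³ × 9.81 m/s² × 12324 m = 4.123×10^8 Pa = 412.3 MPa
Total = 6.059 + 11.98 + 15.51 + 412.3 = 445.81 MPa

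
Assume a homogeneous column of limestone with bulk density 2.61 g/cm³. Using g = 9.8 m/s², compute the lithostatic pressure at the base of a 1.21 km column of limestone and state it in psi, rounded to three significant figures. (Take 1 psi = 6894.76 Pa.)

limestone: 2610 kg/m³ × 9.8 m/s² × 1210 m = 3.095×10^7 Pa = 4489 psi

4490 psi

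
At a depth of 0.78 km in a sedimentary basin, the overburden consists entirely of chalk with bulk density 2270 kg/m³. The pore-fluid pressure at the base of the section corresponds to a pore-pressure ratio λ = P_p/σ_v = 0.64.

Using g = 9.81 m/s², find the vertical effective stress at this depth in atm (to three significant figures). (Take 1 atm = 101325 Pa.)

61.7 atm

Overburden (lithostatic) stress σ_v:
chalk: 2270 kg/m³ × 9.81 m/s² × 780 m = 1.737×10^7 Pa = 17.37 MPa
Pore pressure P_p = λ·σ_v = 0.64 × 17.37 MPa = 11.12 MPa
Effective stress σ' = σ_v − P_p = 17.37 − 11.12 = 6.2531 MPa = 61.713 atm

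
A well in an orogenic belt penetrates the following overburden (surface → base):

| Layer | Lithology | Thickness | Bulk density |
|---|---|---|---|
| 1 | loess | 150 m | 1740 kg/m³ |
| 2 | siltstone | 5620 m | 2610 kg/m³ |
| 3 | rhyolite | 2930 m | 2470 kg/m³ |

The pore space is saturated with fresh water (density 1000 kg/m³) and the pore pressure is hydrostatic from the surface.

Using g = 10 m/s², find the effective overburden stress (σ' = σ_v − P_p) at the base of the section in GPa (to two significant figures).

Overburden (lithostatic) stress σ_v:
loess: 1740 kg/m³ × 10 m/s² × 150 m = 2.610×10^6 Pa = 2.610 MPa
siltstone: 2610 kg/m³ × 10 m/s² × 5620 m = 1.467×10^8 Pa = 146.7 MPa
rhyolite: 2470 kg/m³ × 10 m/s² × 2930 m = 7.237×10^7 Pa = 72.37 MPa
Total = 2.610 + 146.7 + 72.37 = 221.66 MPa
Pore pressure P_p = 1000 kg/m³ × 10 m/s² × 8700 m = 8.700×10^7 Pa = 87.00 MPa
Effective stress σ' = σ_v − P_p = 221.7 − 87.00 = 134.66 MPa = 0.13466 GPa

0.13 GPa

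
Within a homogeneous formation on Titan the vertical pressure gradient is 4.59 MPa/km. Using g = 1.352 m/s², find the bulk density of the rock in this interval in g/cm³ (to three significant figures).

ρ = (dP/dz)/g = 4.59 MPa/km / 1.352 m/s² = 4590.0 Pa/m / 1.352 m/s² = 3395.0 kg/m³
= 3.395 g/cm³

3.39 g/cm³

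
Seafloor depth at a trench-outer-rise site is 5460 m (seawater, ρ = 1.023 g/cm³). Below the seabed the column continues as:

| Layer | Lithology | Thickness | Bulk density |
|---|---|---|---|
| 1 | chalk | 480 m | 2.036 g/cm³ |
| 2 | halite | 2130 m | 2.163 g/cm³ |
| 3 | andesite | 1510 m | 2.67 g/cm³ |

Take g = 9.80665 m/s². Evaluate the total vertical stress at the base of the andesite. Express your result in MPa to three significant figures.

149 MPa

seawater: 1023 kg/m³ × 9.80665 m/s² × 5460 m = 5.478×10^7 Pa = 54.78 MPa
chalk: 2036 kg/m³ × 9.80665 m/s² × 480 m = 9.584×10^6 Pa = 9.584 MPa
halite: 2163 kg/m³ × 9.80665 m/s² × 2130 m = 4.518×10^7 Pa = 45.18 MPa
andesite: 2670 kg/m³ × 9.80665 m/s² × 1510 m = 3.954×10^7 Pa = 39.54 MPa
Total = 54.78 + 9.584 + 45.18 + 39.54 = 149.08 MPa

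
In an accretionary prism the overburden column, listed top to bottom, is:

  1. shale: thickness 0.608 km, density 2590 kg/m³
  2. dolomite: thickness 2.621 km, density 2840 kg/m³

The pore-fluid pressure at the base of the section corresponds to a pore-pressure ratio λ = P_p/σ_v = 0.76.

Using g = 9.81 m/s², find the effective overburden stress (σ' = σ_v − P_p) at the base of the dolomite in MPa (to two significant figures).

Overburden (lithostatic) stress σ_v:
shale: 2590 kg/m³ × 9.81 m/s² × 608 m = 1.545×10^7 Pa = 15.45 MPa
dolomite: 2840 kg/m³ × 9.81 m/s² × 2621 m = 7.302×10^7 Pa = 73.02 MPa
Total = 15.45 + 73.02 = 88.470 MPa
Pore pressure P_p = λ·σ_v = 0.76 × 88.47 MPa = 67.24 MPa
Effective stress σ' = σ_v − P_p = 88.47 − 67.24 = 21.233 MPa

21 MPa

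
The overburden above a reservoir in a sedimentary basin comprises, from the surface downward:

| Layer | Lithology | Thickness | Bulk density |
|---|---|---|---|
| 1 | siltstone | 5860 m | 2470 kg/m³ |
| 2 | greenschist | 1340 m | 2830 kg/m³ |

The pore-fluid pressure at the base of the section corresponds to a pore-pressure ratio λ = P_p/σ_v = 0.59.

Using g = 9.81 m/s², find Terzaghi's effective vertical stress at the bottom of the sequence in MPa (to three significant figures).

Overburden (lithostatic) stress σ_v:
siltstone: 2470 kg/m³ × 9.81 m/s² × 5860 m = 1.420×10^8 Pa = 142.0 MPa
greenschist: 2830 kg/m³ × 9.81 m/s² × 1340 m = 3.720×10^7 Pa = 37.20 MPa
Total = 142.0 + 37.20 = 179.19 MPa
Pore pressure P_p = λ·σ_v = 0.59 × 179.2 MPa = 105.7 MPa
Effective stress σ' = σ_v − P_p = 179.2 − 105.7 = 73.469 MPa

73.5 MPa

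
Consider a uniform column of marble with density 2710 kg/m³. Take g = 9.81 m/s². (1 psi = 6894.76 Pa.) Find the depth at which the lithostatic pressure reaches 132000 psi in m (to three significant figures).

34200 m

h = P/(ρg) = 132000 psi / (2710 kg/m³ × 9.81 m/s²) = 9.101×10^8 Pa / 26585 Pa/m = 34234 m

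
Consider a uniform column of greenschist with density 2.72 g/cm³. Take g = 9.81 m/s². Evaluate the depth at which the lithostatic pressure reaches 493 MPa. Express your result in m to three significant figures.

h = P/(ρg) = 493 MPa / (2720 kg/m³ × 9.81 m/s²) = 4.930×10^8 Pa / 26683 Pa/m = 18476 m

18500 m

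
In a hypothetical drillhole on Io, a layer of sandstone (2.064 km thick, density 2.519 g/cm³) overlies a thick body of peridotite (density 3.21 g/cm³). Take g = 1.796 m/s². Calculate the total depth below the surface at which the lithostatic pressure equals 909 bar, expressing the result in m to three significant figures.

Pressure at base of upper layers: 2519×1.796×2064 = 9.338×10^6 Pa = 93.38 bar
Remaining pressure to be supplied by peridotite: 9.090×10^7 − 9.338×10^6 = 8.156×10^7 Pa
Additional depth in peridotite = 8.156×10^7 Pa / (3210 kg/m³ × 1.796 m/s²) = 14147 m
Total depth = 2064 m + 14147 m = 16211 m

16200 m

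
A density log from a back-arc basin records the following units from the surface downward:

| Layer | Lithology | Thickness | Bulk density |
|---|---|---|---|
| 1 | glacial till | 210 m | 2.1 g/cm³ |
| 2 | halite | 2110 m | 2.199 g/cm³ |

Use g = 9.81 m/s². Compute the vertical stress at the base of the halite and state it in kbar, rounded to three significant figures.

glacial till: 2100 kg/m³ × 9.81 m/s² × 210 m = 4.326×10^6 Pa = 0.04326 kbar
halite: 2199 kg/m³ × 9.81 m/s² × 2110 m = 4.552×10^7 Pa = 0.4552 kbar
Total = 0.04326 + 0.4552 = 0.49844 kbar

0.498 kbar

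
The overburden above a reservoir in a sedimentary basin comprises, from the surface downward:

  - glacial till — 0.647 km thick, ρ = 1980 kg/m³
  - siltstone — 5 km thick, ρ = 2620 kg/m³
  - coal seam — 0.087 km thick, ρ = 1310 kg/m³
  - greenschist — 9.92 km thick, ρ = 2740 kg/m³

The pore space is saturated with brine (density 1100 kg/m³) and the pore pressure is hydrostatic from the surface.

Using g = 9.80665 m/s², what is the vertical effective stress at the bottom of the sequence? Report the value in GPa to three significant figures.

0.240 GPa

Overburden (lithostatic) stress σ_v:
glacial till: 1980 kg/m³ × 9.80665 m/s² × 647 m = 1.256×10^7 Pa = 12.56 MPa
siltstone: 2620 kg/m³ × 9.80665 m/s² × 5000 m = 1.285×10^8 Pa = 128.5 MPa
coal seam: 1310 kg/m³ × 9.80665 m/s² × 87 m = 1.118×10^6 Pa = 1.118 MPa
greenschist: 2740 kg/m³ × 9.80665 m/s² × 9920 m = 2.666×10^8 Pa = 266.6 MPa
Total = 12.56 + 128.5 + 1.118 + 266.6 = 408.70 MPa
Pore pressure P_p = 1100 kg/m³ × 9.80665 m/s² × 15654 m = 1.689×10^8 Pa = 168.9 MPa
Effective stress σ' = σ_v − P_p = 408.7 − 168.9 = 239.84 MPa = 0.23984 GPa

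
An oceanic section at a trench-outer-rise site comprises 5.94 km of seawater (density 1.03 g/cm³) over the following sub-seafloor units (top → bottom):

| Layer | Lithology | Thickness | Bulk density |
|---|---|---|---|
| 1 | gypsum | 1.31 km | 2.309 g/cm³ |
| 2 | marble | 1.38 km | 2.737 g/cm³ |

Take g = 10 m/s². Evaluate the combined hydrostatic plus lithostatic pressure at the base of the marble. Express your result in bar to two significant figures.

1300 bar

seawater: 1030 kg/m³ × 10 m/s² × 5940 m = 6.118×10^7 Pa = 611.8 bar
gypsum: 2309 kg/m³ × 10 m/s² × 1310 m = 3.025×10^7 Pa = 302.5 bar
marble: 2737 kg/m³ × 10 m/s² × 1380 m = 3.777×10^7 Pa = 377.7 bar
Total = 611.8 + 302.5 + 377.7 = 1292.0 bar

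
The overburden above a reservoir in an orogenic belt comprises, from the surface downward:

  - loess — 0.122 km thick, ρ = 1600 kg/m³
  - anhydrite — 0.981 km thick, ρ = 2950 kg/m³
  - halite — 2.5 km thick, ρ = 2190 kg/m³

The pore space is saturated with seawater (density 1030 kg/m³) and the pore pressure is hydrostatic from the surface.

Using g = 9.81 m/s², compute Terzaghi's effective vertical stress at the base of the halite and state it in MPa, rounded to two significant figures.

48 MPa

Overburden (lithostatic) stress σ_v:
loess: 1600 kg/m³ × 9.81 m/s² × 122 m = 1.915×10^6 Pa = 1.915 MPa
anhydrite: 2950 kg/m³ × 9.81 m/s² × 981 m = 2.839×10^7 Pa = 28.39 MPa
halite: 2190 kg/m³ × 9.81 m/s² × 2500 m = 5.371×10^7 Pa = 53.71 MPa
Total = 1.915 + 28.39 + 53.71 = 84.014 MPa
Pore pressure P_p = 1030 kg/m³ × 9.81 m/s² × 3603 m = 3.641×10^7 Pa = 36.41 MPa
Effective stress σ' = σ_v − P_p = 84.01 − 36.41 = 47.609 MPa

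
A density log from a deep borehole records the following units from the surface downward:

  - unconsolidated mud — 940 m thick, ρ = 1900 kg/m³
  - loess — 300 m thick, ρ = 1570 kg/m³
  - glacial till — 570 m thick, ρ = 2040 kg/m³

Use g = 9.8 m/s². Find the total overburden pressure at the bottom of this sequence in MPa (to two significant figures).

34 MPa

unconsolidated mud: 1900 kg/m³ × 9.8 m/s² × 940 m = 1.750×10^7 Pa = 17.50 MPa
loess: 1570 kg/m³ × 9.8 m/s² × 300 m = 4.616×10^6 Pa = 4.616 MPa
glacial till: 2040 kg/m³ × 9.8 m/s² × 570 m = 1.140×10^7 Pa = 11.40 MPa
Total = 17.50 + 4.616 + 11.40 = 33.514 MPa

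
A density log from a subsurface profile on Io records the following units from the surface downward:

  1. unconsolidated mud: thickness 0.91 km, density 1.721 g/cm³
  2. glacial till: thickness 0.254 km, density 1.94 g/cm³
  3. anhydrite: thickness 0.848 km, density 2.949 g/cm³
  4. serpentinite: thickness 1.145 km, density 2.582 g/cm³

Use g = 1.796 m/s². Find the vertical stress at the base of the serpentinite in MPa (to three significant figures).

unconsolidated mud: 1721 kg/m³ × 1.796 m/s² × 910 m = 2.813×10^6 Pa = 2.813 MPa
glacial till: 1940 kg/m³ × 1.796 m/s² × 254 m = 8.850×10^5 Pa = 0.8850 MPa
anhydrite: 2949 kg/m³ × 1.796 m/s² × 848 m = 4.491×10^6 Pa = 4.491 MPa
serpentinite: 2582 kg/m³ × 1.796 m/s² × 1145 m = 5.310×10^6 Pa = 5.310 MPa
Total = 2.813 + 0.8850 + 4.491 + 5.310 = 13.499 MPa

13.5 MPa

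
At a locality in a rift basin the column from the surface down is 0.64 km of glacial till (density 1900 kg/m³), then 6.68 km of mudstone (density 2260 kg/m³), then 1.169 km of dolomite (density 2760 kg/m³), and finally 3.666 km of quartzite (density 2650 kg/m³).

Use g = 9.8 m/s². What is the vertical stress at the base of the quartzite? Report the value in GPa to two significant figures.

0.29 GPa

glacial till: 1900 kg/m³ × 9.8 m/s² × 640 m = 1.192×10^7 Pa = 0.01192 GPa
mudstone: 2260 kg/m³ × 9.8 m/s² × 6680 m = 1.479×10^8 Pa = 0.1479 GPa
dolomite: 2760 kg/m³ × 9.8 m/s² × 1169 m = 3.162×10^7 Pa = 0.03162 GPa
quartzite: 2650 kg/m³ × 9.8 m/s² × 3666 m = 9.521×10^7 Pa = 0.09521 GPa
Total = 0.01192 + 0.1479 + 0.03162 + 0.09521 = 0.28669 GPa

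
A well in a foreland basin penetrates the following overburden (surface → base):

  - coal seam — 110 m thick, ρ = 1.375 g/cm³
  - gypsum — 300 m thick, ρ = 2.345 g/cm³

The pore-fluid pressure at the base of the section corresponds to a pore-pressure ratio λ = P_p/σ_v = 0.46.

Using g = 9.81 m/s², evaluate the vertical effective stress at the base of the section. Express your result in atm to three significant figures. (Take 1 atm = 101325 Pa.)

Overburden (lithostatic) stress σ_v:
coal seam: 1375 kg/m³ × 9.81 m/s² × 110 m = 1.484×10^6 Pa = 1.484 MPa
gypsum: 2345 kg/m³ × 9.81 m/s² × 300 m = 6.901×10^6 Pa = 6.901 MPa
Total = 1.484 + 6.901 = 8.3851 MPa
Pore pressure P_p = λ·σ_v = 0.46 × 8.385 MPa = 3.857 MPa
Effective stress σ' = σ_v − P_p = 8.385 − 3.857 = 4.5280 MPa = 44.687 atm

44.7 atm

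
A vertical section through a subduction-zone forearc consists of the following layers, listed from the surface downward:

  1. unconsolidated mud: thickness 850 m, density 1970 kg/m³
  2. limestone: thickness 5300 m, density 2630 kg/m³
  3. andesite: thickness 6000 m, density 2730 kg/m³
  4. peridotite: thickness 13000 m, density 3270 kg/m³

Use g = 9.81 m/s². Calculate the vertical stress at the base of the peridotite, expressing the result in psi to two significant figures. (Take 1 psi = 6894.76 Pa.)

110000 psi

unconsolidated mud: 1970 kg/m³ × 9.81 m/s² × 850 m = 1.643×10^7 Pa = 2383 psi
limestone: 2630 kg/m³ × 9.81 m/s² × 5300 m = 1.367×10^8 Pa = 19833 psi
andesite: 2730 kg/m³ × 9.81 m/s² × 6000 m = 1.607×10^8 Pa = 23306 psi
peridotite: 3270 kg/m³ × 9.81 m/s² × 13000 m = 4.170×10^8 Pa = 60484 psi
Total = 2383 + 19833 + 23306 + 60484 = 1.0601×10^5 psi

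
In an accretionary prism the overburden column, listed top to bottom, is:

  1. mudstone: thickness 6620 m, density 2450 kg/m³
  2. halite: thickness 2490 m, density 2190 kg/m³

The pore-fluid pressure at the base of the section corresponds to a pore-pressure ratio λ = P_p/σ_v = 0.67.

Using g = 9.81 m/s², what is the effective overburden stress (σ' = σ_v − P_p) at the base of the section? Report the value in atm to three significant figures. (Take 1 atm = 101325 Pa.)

Overburden (lithostatic) stress σ_v:
mudstone: 2450 kg/m³ × 9.81 m/s² × 6620 m = 1.591×10^8 Pa = 159.1 MPa
halite: 2190 kg/m³ × 9.81 m/s² × 2490 m = 5.349×10^7 Pa = 53.49 MPa
Total = 159.1 + 53.49 = 212.60 MPa
Pore pressure P_p = λ·σ_v = 0.67 × 212.6 MPa = 142.4 MPa
Effective stress σ' = σ_v − P_p = 212.6 − 142.4 = 70.159 MPa = 692.42 atm

692 atm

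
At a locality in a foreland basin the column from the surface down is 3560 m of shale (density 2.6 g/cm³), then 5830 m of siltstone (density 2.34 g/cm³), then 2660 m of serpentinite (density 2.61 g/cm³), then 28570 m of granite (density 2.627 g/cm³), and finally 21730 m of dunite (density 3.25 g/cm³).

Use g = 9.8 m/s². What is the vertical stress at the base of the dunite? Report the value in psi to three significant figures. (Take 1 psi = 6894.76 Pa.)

249000 psi

shale: 2600 kg/m³ × 9.8 m/s² × 3560 m = 9.071×10^7 Pa = 13156 psi
siltstone: 2340 kg/m³ × 9.8 m/s² × 5830 m = 1.337×10^8 Pa = 19391 psi
serpentinite: 2610 kg/m³ × 9.8 m/s² × 2660 m = 6.804×10^7 Pa = 9868 psi
granite: 2627 kg/m³ × 9.8 m/s² × 28570 m = 7.355×10^8 Pa = 1.067×10^5 psi
dunite: 3250 kg/m³ × 9.8 m/s² × 21730 m = 6.921×10^8 Pa = 1.004×10^5 psi
Total = 13156 + 19391 + 9868 + 1.067×10^5 + 1.004×10^5 = 2.4947×10^5 psi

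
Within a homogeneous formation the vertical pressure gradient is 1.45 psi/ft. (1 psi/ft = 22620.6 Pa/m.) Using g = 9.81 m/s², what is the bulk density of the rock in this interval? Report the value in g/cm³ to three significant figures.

ρ = (dP/dz)/g = 1.45 psi/ft / 9.81 m/s² = 32800 Pa/m / 9.81 m/s² = 3343.5 kg/m³
= 3.344 g/cm³

3.34 g/cm³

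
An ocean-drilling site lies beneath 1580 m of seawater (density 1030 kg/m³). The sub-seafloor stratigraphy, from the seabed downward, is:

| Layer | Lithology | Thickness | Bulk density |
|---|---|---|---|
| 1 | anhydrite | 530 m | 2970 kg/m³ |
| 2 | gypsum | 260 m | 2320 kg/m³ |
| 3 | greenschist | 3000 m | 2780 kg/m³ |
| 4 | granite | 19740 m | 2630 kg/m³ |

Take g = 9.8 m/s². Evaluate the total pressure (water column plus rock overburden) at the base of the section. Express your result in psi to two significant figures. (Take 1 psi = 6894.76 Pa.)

seawater: 1030 kg/m³ × 9.8 m/s² × 1580 m = 1.595×10^7 Pa = 2313 psi
anhydrite: 2970 kg/m³ × 9.8 m/s² × 530 m = 1.543×10^7 Pa = 2237 psi
gypsum: 2320 kg/m³ × 9.8 m/s² × 260 m = 5.911×10^6 Pa = 857.4 psi
greenschist: 2780 kg/m³ × 9.8 m/s² × 3000 m = 8.173×10^7 Pa = 11854 psi
granite: 2630 kg/m³ × 9.8 m/s² × 19740 m = 5.088×10^8 Pa = 73792 psi
Total = 2313 + 2237 + 857.4 + 11854 + 73792 = 91054 psi

91000 psi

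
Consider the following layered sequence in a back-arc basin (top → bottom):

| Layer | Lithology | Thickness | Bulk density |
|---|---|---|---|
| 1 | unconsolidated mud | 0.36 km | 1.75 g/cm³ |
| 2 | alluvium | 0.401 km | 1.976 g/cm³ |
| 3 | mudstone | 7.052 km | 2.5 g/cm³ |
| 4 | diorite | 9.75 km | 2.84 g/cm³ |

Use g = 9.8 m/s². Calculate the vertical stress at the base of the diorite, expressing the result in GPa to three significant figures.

0.458 GPa

unconsolidated mud: 1750 kg/m³ × 9.8 m/s² × 360 m = 6.174×10^6 Pa = 6.174×10^-3 GPa
alluvium: 1976 kg/m³ × 9.8 m/s² × 401 m = 7.765×10^6 Pa = 7.765×10^-3 GPa
mudstone: 2500 kg/m³ × 9.8 m/s² × 7052 m = 1.728×10^8 Pa = 0.1728 GPa
diorite: 2840 kg/m³ × 9.8 m/s² × 9750 m = 2.714×10^8 Pa = 0.2714 GPa
Total = 6.174×10^-3 + 7.765×10^-3 + 0.1728 + 0.2714 = 0.45808 GPa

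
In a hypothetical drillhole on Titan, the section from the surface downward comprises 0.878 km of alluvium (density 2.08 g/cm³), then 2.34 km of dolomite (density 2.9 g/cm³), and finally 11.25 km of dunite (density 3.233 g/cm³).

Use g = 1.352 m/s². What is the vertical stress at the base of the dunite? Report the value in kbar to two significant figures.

alluvium: 2080 kg/m³ × 1.352 m/s² × 878 m = 2.469×10^6 Pa = 0.02469 kbar
dolomite: 2900 kg/m³ × 1.352 m/s² × 2340 m = 9.175×10^6 Pa = 0.09175 kbar
dunite: 3233 kg/m³ × 1.352 m/s² × 11250 m = 4.917×10^7 Pa = 0.4917 kbar
Total = 0.02469 + 0.09175 + 0.4917 = 0.60818 kbar

0.61 kbar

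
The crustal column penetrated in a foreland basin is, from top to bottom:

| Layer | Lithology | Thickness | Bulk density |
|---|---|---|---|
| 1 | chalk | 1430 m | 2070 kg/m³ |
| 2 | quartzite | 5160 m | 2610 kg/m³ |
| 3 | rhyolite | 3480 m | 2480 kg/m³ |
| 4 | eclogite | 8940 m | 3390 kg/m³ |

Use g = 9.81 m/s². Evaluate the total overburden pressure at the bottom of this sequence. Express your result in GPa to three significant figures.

0.543 GPa

chalk: 2070 kg/m³ × 9.81 m/s² × 1430 m = 2.904×10^7 Pa = 0.02904 GPa
quartzite: 2610 kg/m³ × 9.81 m/s² × 5160 m = 1.321×10^8 Pa = 0.1321 GPa
rhyolite: 2480 kg/m³ × 9.81 m/s² × 3480 m = 8.466×10^7 Pa = 0.08466 GPa
eclogite: 3390 kg/m³ × 9.81 m/s² × 8940 m = 2.973×10^8 Pa = 0.2973 GPa
Total = 0.02904 + 0.1321 + 0.08466 + 0.2973 = 0.54313 GPa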